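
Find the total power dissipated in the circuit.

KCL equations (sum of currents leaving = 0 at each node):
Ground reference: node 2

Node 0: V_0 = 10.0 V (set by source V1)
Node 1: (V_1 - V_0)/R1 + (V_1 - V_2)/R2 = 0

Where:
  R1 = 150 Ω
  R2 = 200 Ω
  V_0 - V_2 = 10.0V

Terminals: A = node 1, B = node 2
Nodal analysis, taking node 2 as the 0 V reference.
Source V1 fixes V_0 = 10 V.
KCL at each unknown node (sum of currents leaving = 0; resistances in Ω):
  Node 1: (V_1 - 10)/150 + (V_1 - 0)/200 = 0
Collecting terms: 0.01167 × V_1 = 0.06667  =>  V_1 = 5.714 V
Power in each resistor, P = (ΔV)²/R:
  P_R1 = (10 - 5.714)²/150 = 0.1224 W
  P_R2 = (5.714 - 0)²/200 = 0.1633 W
P_total = P_R1 + P_R2 = 0.2857 W

Final answer: 0.2857 W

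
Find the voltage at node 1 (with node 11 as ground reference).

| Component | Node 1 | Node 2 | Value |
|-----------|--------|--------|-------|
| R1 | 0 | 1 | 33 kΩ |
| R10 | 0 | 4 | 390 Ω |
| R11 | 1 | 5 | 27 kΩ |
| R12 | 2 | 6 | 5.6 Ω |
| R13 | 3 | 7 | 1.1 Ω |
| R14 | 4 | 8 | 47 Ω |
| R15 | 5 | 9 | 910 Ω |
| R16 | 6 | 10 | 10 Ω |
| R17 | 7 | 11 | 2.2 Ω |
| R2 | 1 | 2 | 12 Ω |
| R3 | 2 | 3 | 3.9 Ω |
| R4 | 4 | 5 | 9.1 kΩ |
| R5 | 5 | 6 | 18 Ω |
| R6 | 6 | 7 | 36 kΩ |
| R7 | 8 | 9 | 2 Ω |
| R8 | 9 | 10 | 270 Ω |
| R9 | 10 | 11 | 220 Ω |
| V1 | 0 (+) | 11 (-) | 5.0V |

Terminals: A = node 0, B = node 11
Nodal analysis, taking node 11 as the 0 V reference.
Source V1 fixes V_0 = 5 V.
KCL at each unknown node (sum of currents leaving = 0; resistances in Ω):
  Node 1: (V_1 - 5)/33000 + (V_1 - V_2)/12 + (V_1 - V_5)/27000 = 0
  Node 2: (V_2 - V_1)/12 + (V_2 - V_3)/3.9 + (V_2 - V_6)/5.6 = 0
  Node 3: (V_3 - V_2)/3.9 + (V_3 - V_7)/1.1 = 0
  Node 4: (V_4 - V_5)/9100 + (V_4 - 5)/390 + (V_4 - V_8)/47 = 0
  Node 5: (V_5 - V_4)/9100 + (V_5 - V_6)/18 + (V_5 - V_1)/27000 + (V_5 - V_9)/910 = 0
  Node 6: (V_6 - V_5)/18 + (V_6 - V_7)/36000 + (V_6 - V_2)/5.6 + (V_6 - V_10)/10 = 0
  Node 7: (V_7 - V_6)/36000 + (V_7 - V_3)/1.1 + (V_7 - 0)/2.2 = 0
  Node 8: (V_8 - V_9)/2 + (V_8 - V_4)/47 = 0
  Node 9: (V_9 - V_8)/2 + (V_9 - V_10)/270 + (V_9 - V_5)/910 = 0
  Node 10: (V_10 - V_9)/270 + (V_10 - 0)/220 + (V_10 - V_6)/10 = 0
Collecting terms (coefficients in siemens):
  0.0834·V_1 - 0.08333·V_2 - 0.00003704·V_5 = 0.0001515
  0.5183·V_2 - 0.08333·V_1 - 0.2564·V_3 - 0.1786·V_6 = 0
  1.166·V_3 - 0.2564·V_2 - 0.9091·V_7 = 0
  0.02395·V_4 - 0.0001099·V_5 - 0.02128·V_8 = 0.01282
  0.0568·V_5 - 0.00003704·V_1 - 0.0001099·V_4 - 0.05556·V_6 - 0.001099·V_9 = 0
  0.3342·V_6 - 0.1786·V_2 - 0.05556·V_5 - 0.00002778·V_7 - 0.1·V_10 = 0
  1.364·V_7 - 0.9091·V_3 - 0.00002778·V_6 = 0
  0.5213·V_8 - 0.02128·V_4 - 0.5·V_9 = 0
  0.5048·V_9 - 0.001099·V_5 - 0.5·V_8 - 0.003704·V_10 = 0
  0.1082·V_10 - 0.1·V_6 - 0.003704·V_9 = 0
Solving these 10 simultaneous equations (Gaussian elimination) gives:
  V_1 = 0.053 V, V_2 = 0.05117 V, V_3 = 0.02346 V, V_4 = 2.037 V
  V_5 = 0.1245 V, V_6 = 0.09011 V, V_7 = 0.01564 V, V_8 = 1.69 V
  V_9 = 1.675 V, V_10 = 0.1406 V
The requested potential is V_1 = 0.053 V.

Final answer: V_1 = 0.053 V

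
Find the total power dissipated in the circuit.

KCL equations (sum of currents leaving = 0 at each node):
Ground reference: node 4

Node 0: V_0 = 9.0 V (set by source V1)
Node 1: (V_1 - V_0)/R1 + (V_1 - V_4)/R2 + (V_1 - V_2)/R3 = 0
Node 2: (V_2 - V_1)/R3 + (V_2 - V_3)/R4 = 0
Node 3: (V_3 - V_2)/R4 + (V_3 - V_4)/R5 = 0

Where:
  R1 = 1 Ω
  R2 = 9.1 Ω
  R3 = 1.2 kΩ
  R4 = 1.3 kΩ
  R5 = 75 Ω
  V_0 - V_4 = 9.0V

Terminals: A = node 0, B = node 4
Nodal analysis, taking node 4 as the 0 V reference.
Source V1 fixes V_0 = 9 V.
KCL at each unknown node (sum of currents leaving = 0; resistances in Ω):
  Node 1: (V_1 - 9)/1 + (V_1 - 0)/9.1 + (V_1 - V_2)/1200 = 0
  Node 2: (V_2 - V_1)/1200 + (V_2 - V_3)/1300 = 0
  Node 3: (V_3 - V_2)/1300 + (V_3 - 0)/75 = 0
Collecting terms (coefficients in siemens):
  1.111·V_1 - 0.0008333·V_2 = 9
  0.001603·V_2 - 0.0008333·V_1 - 0.0007692·V_3 = 0
  0.0141·V_3 - 0.0007692·V_2 = 0
Solving these 3 simultaneous equations (Gaussian elimination) gives:
  V_1 = 8.106 V, V_2 = 4.328 V, V_3 = 0.2361 V
Power in each resistor, P = (ΔV)²/R:
  P_R1 = (9 - 8.106)²/1 = 0.7991 W
  P_R2 = (8.106 - 0)²/9.1 = 7.221 W
  P_R3 = (8.106 - 4.328)²/1200 = 0.01189 W
  P_R4 = (4.328 - 0.2361)²/1300 = 0.01288 W
  P_R5 = (0.2361 - 0)²/75 = 0.0007432 W
P_total = P_R1 + P_R2 + P_R3 + P_R4 + P_R5 = 8.045 W

Final answer: 8.045 W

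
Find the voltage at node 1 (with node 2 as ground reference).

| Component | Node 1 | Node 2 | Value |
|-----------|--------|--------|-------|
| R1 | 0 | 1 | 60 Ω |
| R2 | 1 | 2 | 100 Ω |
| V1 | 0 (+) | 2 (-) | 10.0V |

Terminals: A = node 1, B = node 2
Nodal analysis, taking node 2 as the 0 V reference.
Source V1 fixes V_0 = 10 V.
KCL at each unknown node (sum of currents leaving = 0; resistances in Ω):
  Node 1: (V_1 - 10)/60 + (V_1 - 0)/100 = 0
Collecting terms: 0.02667 × V_1 = 0.1667  =>  V_1 = 6.25 V
The requested potential is V_1 = 6.25 V.

Final answer: V_1 = 6.25 V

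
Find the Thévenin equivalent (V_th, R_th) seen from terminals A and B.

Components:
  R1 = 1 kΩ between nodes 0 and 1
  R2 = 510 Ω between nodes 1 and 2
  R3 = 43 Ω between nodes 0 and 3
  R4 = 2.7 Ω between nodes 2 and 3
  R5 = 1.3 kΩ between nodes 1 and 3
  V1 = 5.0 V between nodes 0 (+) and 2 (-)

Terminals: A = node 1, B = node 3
Step 1 — V_th is the open-circuit voltage V_A - V_B (nothing connected across the terminals).
Nodal analysis, taking node 2 as the 0 V reference.
Source V1 fixes V_0 = 5 V.
KCL at each unknown node (sum of currents leaving = 0; resistances in Ω):
  Node 1: (V_1 - 5)/1000 + (V_1 - 0)/510 + (V_1 - V_3)/1300 = 0
  Node 3: (V_3 - 5)/43 + (V_3 - 0)/2.7 + (V_3 - V_1)/1300 = 0
Collecting terms (coefficients in siemens):
  0.00373·V_1 - 0.0007692·V_3 = 0.005
  0.3944·V_3 - 0.0007692·V_1 = 0.1163
Determinant D = (0.00373)(0.3944) - (-0.0007692)(-0.0007692) = 0.001471
V_1 = [(0.005)(0.3944) - (-0.0007692)(0.1163)]/D = 1.402 V
V_3 = [(0.00373)(0.1163) - (0.005)(-0.0007692)]/D = 0.2976 V
V_th = V_1 - V_3 = 1.402 - 0.2976 = 1.104 V
Step 2 — R_th: zero the source — replace V1 by a short circuit (node 2 merges into node 0) — and find the resistance seen between A (node 1) and B (node 3).
Reduce the network between node 1 (A) and node 3 (B) by series/parallel combination:
  Rp1 = R1 ‖ R2 (parallel, both between nodes 0 and 1) = 1/(1/1000 + 1/510) = 337.7 Ω
  Rp2 = R3 ‖ R4 (parallel, both between nodes 0 and 3) = 1/(1/43 + 1/2.7) = 2.54 Ω
  Rs1 = Rp1 + Rp2 (series, joined only at node 0) = 337.7 + 2.54 = 340.3 Ω
  Rp3 = R5 ‖ Rs1 (parallel, both between nodes 1 and 3) = 1/(1/1300 + 1/340.3) = 269.7 Ω
R_th = 269.7 Ω

Final answer: V_th = 1.104 V, R_th = 269.7 Ω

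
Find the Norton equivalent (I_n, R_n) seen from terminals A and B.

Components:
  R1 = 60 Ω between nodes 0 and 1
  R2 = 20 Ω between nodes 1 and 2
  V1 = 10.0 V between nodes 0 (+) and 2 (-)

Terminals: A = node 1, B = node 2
Find the Thévenin equivalent first; then I_n = V_th/R_th and R_n = R_th.
Step 1 — V_th is the open-circuit voltage V_A - V_B (nothing connected across the terminals).
Nodal analysis, taking node 2 as the 0 V reference.
Source V1 fixes V_0 = 10 V.
KCL at each unknown node (sum of currents leaving = 0; resistances in Ω):
  Node 1: (V_1 - 10)/60 + (V_1 - 0)/20 = 0
Collecting terms: 0.06667 × V_1 = 0.1667  =>  V_1 = 2.5 V
V_th = V_1 - V_2 = 2.5 - 0 = 2.5 V
Step 2 — R_th: zero the source — replace V1 by a short circuit (node 2 merges into node 0) — and find the resistance seen between A (node 1) and B (node 0).
Reduce the network between node 1 (A) and node 0 (B) by series/parallel combination:
  Rp1 = R1 ‖ R2 (parallel, both between nodes 0 and 1) = 1/(1/60 + 1/20) = 15 Ω
R_th = 15 Ω
I_n = V_th/R_th = 2.5/15 = 0.1667 A, and R_n = R_th = 15 Ω

Final answer: I_n = 0.1667 A, R_n = 15 Ω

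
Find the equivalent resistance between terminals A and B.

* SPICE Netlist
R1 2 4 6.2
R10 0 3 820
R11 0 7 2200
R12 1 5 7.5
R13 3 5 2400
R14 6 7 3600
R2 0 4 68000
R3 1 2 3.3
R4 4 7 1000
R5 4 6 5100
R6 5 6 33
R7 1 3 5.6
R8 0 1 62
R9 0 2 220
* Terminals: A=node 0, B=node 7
The network is not a plain series/parallel combination. Inject a 1 A test current into terminal A (node 0) and return it from terminal B (node 7); then R_eq = V_A / (1 A).
Nodal analysis, taking node 7 as the 0 V reference.
Current source I_test pushes 1 A into node 0 and draws it out of node 7.
KCL at each unknown node (sum of currents leaving = 0; resistances in Ω):
  Node 0: (V_0 - V_4)/68000 + (V_0 - V_1)/62 + (V_0 - V_2)/220 + (V_0 - V_3)/820 + (V_0 - 0)/2200 - 1 = 0
  Node 1: (V_1 - V_0)/62 + (V_1 - V_2)/3.3 + (V_1 - V_3)/5.6 + (V_1 - V_5)/7.5 = 0
  Node 2: (V_2 - V_0)/220 + (V_2 - V_1)/3.3 + (V_2 - V_4)/6.2 = 0
  Node 3: (V_3 - V_0)/820 + (V_3 - V_1)/5.6 + (V_3 - V_5)/2400 = 0
  Node 4: (V_4 - V_0)/68000 + (V_4 - V_2)/6.2 + (V_4 - 0)/1000 + (V_4 - V_6)/5100 = 0
  Node 5: (V_5 - V_1)/7.5 + (V_5 - V_3)/2400 + (V_5 - V_6)/33 = 0
  Node 6: (V_6 - V_4)/5100 + (V_6 - V_5)/33 + (V_6 - 0)/3600 = 0
Collecting terms (coefficients in siemens):
  0.02236·V_0 - 0.01613·V_1 - 0.004545·V_2 - 0.00122·V_3 - 0.00001471·V_4 = 1
  0.6311·V_1 - 0.01613·V_0 - 0.303·V_2 - 0.1786·V_3 - 0.1333·V_5 = 0
  0.4689·V_2 - 0.004545·V_0 - 0.303·V_1 - 0.1613·V_4 = 0
  0.1802·V_3 - 0.00122·V_0 - 0.1786·V_1 - 0.0004167·V_5 = 0
  0.1625·V_4 - 0.00001471·V_0 - 0.1613·V_2 - 0.0001961·V_6 = 0
  0.1641·V_5 - 0.1333·V_1 - 0.0004167·V_3 - 0.0303·V_6 = 0
  0.03078·V_6 - 0.0001961·V_4 - 0.0303·V_5 = 0
Solving these 7 simultaneous equations (Gaussian elimination) gives:
  V_0 = 605.3 V, V_1 = 572.5 V, V_2 = 571.1 V, V_3 = 572.7 V
  V_4 = 567.6 V, V_5 = 571.3 V, V_6 = 566.1 V
R_eq = V_0 / 1 A = 605.3 Ω

Final answer: 605.3 Ω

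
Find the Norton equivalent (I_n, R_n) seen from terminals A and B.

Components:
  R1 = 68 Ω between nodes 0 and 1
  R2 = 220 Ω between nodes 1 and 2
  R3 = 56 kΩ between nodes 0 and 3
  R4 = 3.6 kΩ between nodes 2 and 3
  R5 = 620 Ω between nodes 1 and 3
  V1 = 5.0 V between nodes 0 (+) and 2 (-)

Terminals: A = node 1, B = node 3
Find the Thévenin equivalent first; then I_n = V_th/R_th and R_n = R_th.
Step 1 — V_th is the open-circuit voltage V_A - V_B (nothing connected across the terminals).
Nodal analysis, taking node 2 as the 0 V reference.
Source V1 fixes V_0 = 5 V.
KCL at each unknown node (sum of currents leaving = 0; resistances in Ω):
  Node 1: (V_1 - 5)/68 + (V_1 - 0)/220 + (V_1 - V_3)/620 = 0
  Node 3: (V_3 - 5)/56000 + (V_3 - 0)/3600 + (V_3 - V_1)/620 = 0
Collecting terms (coefficients in siemens):
  0.02086·V_1 - 0.001613·V_3 = 0.07353
  0.001909·V_3 - 0.001613·V_1 = 0.00008929
Determinant D = (0.02086)(0.001909) - (-0.001613)(-0.001613) = 0.00003722
V_1 = [(0.07353)(0.001909) - (-0.001613)(0.00008929)]/D = 3.774 V
V_3 = [(0.02086)(0.00008929) - (0.07353)(-0.001613)]/D = 3.237 V
V_th = V_1 - V_3 = 3.774 - 3.237 = 0.5379 V
Step 2 — R_th: zero the source — replace V1 by a short circuit (node 2 merges into node 0) — and find the resistance seen between A (node 1) and B (node 3).
Reduce the network between node 1 (A) and node 3 (B) by series/parallel combination:
  Rp1 = R1 ‖ R2 (parallel, both between nodes 0 and 1) = 1/(1/68 + 1/220) = 51.94 Ω
  Rp2 = R3 ‖ R4 (parallel, both between nodes 0 and 3) = 1/(1/56000 + 1/3600) = 3383 Ω
  Rs1 = Rp1 + Rp2 (series, joined only at node 0) = 51.94 + 3383 = 3434 Ω
  Rp3 = R5 ‖ Rs1 (parallel, both between nodes 1 and 3) = 1/(1/620 + 1/3434) = 525.2 Ω
R_th = 525.2 Ω
I_n = V_th/R_th = 0.5379/525.2 = 0.001024 A, and R_n = R_th = 525.2 Ω

Final answer: I_n = 0.001024 A, R_n = 525.2 Ω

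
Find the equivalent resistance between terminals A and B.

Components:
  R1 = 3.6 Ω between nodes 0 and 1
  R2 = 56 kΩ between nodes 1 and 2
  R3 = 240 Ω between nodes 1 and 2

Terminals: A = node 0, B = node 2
Reduce the network between node 0 (A) and node 2 (B) by series/parallel combination:
  Rp1 = R2 ‖ R3 (parallel, both between nodes 1 and 2) = 1/(1/56000 + 1/240) = 239 Ω
  Rs1 = R1 + Rp1 (series, joined only at node 1) = 3.6 + 239 = 242.6 Ω
R_eq = 242.6 Ω

Final answer: 242.6 Ω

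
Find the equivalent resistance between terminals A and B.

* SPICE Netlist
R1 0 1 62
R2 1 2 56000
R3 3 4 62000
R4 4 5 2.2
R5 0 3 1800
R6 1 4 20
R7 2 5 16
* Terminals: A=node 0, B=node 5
The network is not a plain series/parallel combination. Inject a 1 A test current into terminal A (node 0) and return it from terminal B (node 5); then R_eq = V_A / (1 A).
Nodal analysis, taking node 5 as the 0 V reference.
Current source I_test pushes 1 A into node 0 and draws it out of node 5.
KCL at each unknown node (sum of currents leaving = 0; resistances in Ω):
  Node 0: (V_0 - V_1)/62 + (V_0 - V_3)/1800 - 1 = 0
  Node 1: (V_1 - V_0)/62 + (V_1 - V_2)/56000 + (V_1 - V_4)/20 = 0
  Node 2: (V_2 - V_1)/56000 + (V_2 - 0)/16 = 0
  Node 3: (V_3 - V_0)/1800 + (V_3 - V_4)/62000 = 0
  Node 4: (V_4 - V_1)/20 + (V_4 - V_3)/62000 + (V_4 - 0)/2.2 = 0
Collecting terms (coefficients in siemens):
  0.01668·V_0 - 0.01613·V_1 - 0.0005556·V_3 = 1
  0.06615·V_1 - 0.01613·V_0 - 0.00001786·V_2 - 0.05·V_4 = 0
  0.06252·V_2 - 0.00001786·V_1 = 0
  0.0005717·V_3 - 0.0005556·V_0 - 0.00001613·V_4 = 0
  0.5046·V_4 - 0.05·V_1 - 0.00001613·V_3 = 0
Solving these 5 simultaneous equations (Gaussian elimination) gives:
  V_0 = 84.09 V, V_1 = 22.17 V, V_2 = 0.006331 V, V_3 = 81.78 V
  V_4 = 2.199 V
R_eq = V_0 / 1 A = 84.09 Ω

Final answer: 84.09 Ω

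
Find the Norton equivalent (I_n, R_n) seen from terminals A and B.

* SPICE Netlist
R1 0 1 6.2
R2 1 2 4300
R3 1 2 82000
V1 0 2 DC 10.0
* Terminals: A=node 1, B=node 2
Find the Thévenin equivalent first; then I_n = V_th/R_th and R_n = R_th.
Step 1 — V_th is the open-circuit voltage V_A - V_B (nothing connected across the terminals).
Nodal analysis, taking node 2 as the 0 V reference.
Source V1 fixes V_0 = 10 V.
KCL at each unknown node (sum of currents leaving = 0; resistances in Ω):
  Node 1: (V_1 - 10)/6.2 + (V_1 - 0)/4300 + (V_1 - 0)/82000 = 0
Collecting terms: 0.1615 × V_1 = 1.613  =>  V_1 = 9.985 V
V_th = V_1 - V_2 = 9.985 - 0 = 9.985 V
Step 2 — R_th: zero the source — replace V1 by a short circuit (node 2 merges into node 0) — and find the resistance seen between A (node 1) and B (node 0).
Reduce the network between node 1 (A) and node 0 (B) by series/parallel combination:
  Rp1 = R1 ‖ R2 ‖ R3 (parallel, all between nodes 0 and 1) = 1/(1/6.2 + 1/4300 + 1/82000) = 6.191 Ω
R_th = 6.191 Ω
I_n = V_th/R_th = 9.985/6.191 = 1.613 A, and R_n = R_th = 6.191 Ω

Final answer: I_n = 1.613 A, R_n = 6.191 Ω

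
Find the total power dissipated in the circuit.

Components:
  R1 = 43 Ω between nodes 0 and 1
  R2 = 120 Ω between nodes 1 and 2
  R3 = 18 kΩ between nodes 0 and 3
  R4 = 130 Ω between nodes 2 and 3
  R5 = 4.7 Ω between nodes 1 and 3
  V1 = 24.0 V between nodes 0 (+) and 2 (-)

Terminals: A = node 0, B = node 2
Nodal analysis, taking node 2 as the 0 V reference.
Source V1 fixes V_0 = 24 V.
KCL at each unknown node (sum of currents leaving = 0; resistances in Ω):
  Node 1: (V_1 - 24)/43 + (V_1 - 0)/120 + (V_1 - V_3)/4.7 = 0
  Node 3: (V_3 - 24)/18000 + (V_3 - 0)/130 + (V_3 - V_1)/4.7 = 0
Collecting terms (coefficients in siemens):
  0.2444·V_1 - 0.2128·V_3 = 0.5581
  0.2205·V_3 - 0.2128·V_1 = 0.001333
Determinant D = (0.2444)(0.2205) - (-0.2128)(-0.2128) = 0.008614
V_1 = [(0.5581)(0.2205) - (-0.2128)(0.001333)]/D = 14.32 V
V_3 = [(0.2444)(0.001333) - (0.5581)(-0.2128)]/D = 13.82 V
Power in each resistor, P = (ΔV)²/R:
  P_R1 = (24 - 14.32)²/43 = 2.179 W
  P_R2 = (14.32 - 0)²/120 = 1.709 W
  P_R3 = (24 - 13.82)²/18000 = 0.005754 W
  P_R4 = (0 - 13.82)²/130 = 1.47 W
  P_R5 = (14.32 - 13.82)²/4.7 = 0.05258 W
P_total = P_R1 + P_R2 + P_R3 + P_R4 + P_R5 = 5.416 W

Final answer: 5.416 W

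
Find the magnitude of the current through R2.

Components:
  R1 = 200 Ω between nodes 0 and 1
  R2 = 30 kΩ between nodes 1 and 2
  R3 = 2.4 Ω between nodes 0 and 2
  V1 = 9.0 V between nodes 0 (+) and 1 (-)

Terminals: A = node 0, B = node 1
Nodal analysis, taking node 1 as the 0 V reference.
Source V1 fixes V_0 = 9 V.
KCL at each unknown node (sum of currents leaving = 0; resistances in Ω):
  Node 2: (V_2 - 0)/30000 + (V_2 - 9)/2.4 = 0
Collecting terms: 0.4167 × V_2 = 3.75  =>  V_2 = 8.999 V
I_R2 = (V_1 - V_2)/R2 = (0 - 8.999)/30000 = -0.0003 A
|I_R2| = 0.0003 A

Final answer: |I_R2| = 0.0003 A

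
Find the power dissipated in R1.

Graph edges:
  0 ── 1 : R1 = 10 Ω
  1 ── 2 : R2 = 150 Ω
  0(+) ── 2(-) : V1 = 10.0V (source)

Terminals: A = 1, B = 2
Nodal analysis, taking node 2 as the 0 V reference.
Source V1 fixes V_0 = 10 V.
KCL at each unknown node (sum of currents leaving = 0; resistances in Ω):
  Node 1: (V_1 - 10)/10 + (V_1 - 0)/150 = 0
Collecting terms: 0.1067 × V_1 = 1  =>  V_1 = 9.375 V
I_R1 = (V_0 - V_1)/R1 = (10 - 9.375)/10 = 0.0625 A
P_R1 = I_R1² × R1 = (0.0625)² × 10 = 0.03906 W

Final answer: 0.03906 W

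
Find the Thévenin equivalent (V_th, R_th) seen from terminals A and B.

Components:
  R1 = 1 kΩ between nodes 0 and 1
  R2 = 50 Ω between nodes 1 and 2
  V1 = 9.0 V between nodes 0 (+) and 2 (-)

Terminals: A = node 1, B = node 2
Step 1 — V_th is the open-circuit voltage V_A - V_B (nothing connected across the terminals).
Nodal analysis, taking node 2 as the 0 V reference.
Source V1 fixes V_0 = 9 V.
KCL at each unknown node (sum of currents leaving = 0; resistances in Ω):
  Node 1: (V_1 - 9)/1000 + (V_1 - 0)/50 = 0
Collecting terms: 0.021 × V_1 = 0.009  =>  V_1 = 0.4286 V
V_th = V_1 - V_2 = 0.4286 - 0 = 0.4286 V
Step 2 — R_th: zero the source — replace V1 by a short circuit (node 2 merges into node 0) — and find the resistance seen between A (node 1) and B (node 0).
Reduce the network between node 1 (A) and node 0 (B) by series/parallel combination:
  Rp1 = R1 ‖ R2 (parallel, both between nodes 0 and 1) = 1/(1/1000 + 1/50) = 47.62 Ω
R_th = 47.62 Ω

Final answer: V_th = 0.4286 V, R_th = 47.62 Ω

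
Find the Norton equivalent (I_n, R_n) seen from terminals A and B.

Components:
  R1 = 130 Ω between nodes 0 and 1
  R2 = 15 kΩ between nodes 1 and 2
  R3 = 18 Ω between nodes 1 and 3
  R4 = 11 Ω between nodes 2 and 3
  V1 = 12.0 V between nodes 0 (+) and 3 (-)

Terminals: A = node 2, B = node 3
Find the Thévenin equivalent first; then I_n = V_th/R_th and R_n = R_th.
Step 1 — V_th is the open-circuit voltage V_A - V_B (nothing connected across the terminals).
Nodal analysis, taking node 3 as the 0 V reference.
Source V1 fixes V_0 = 12 V.
KCL at each unknown node (sum of currents leaving = 0; resistances in Ω):
  Node 1: (V_1 - 12)/130 + (V_1 - V_2)/15000 + (V_1 - 0)/18 = 0
  Node 2: (V_2 - V_1)/15000 + (V_2 - 0)/11 = 0
Collecting terms (coefficients in siemens):
  0.06331·V_1 - 0.00006667·V_2 = 0.09231
  0.09098·V_2 - 0.00006667·V_1 = 0
Determinant D = (0.06331)(0.09098) - (-0.00006667)(-0.00006667) = 0.00576
V_1 = [(0.09231)(0.09098) - (-0.00006667)(0)]/D = 1.458 V
V_2 = [(0.06331)(0) - (0.09231)(-0.00006667)]/D = 0.001068 V
V_th = V_2 - V_3 = 0.001068 - 0 = 0.001068 V
Step 2 — R_th: zero the source — replace V1 by a short circuit (node 3 merges into node 0) — and find the resistance seen between A (node 2) and B (node 0).
Reduce the network between node 2 (A) and node 0 (B) by series/parallel combination:
  Rp1 = R1 ‖ R3 (parallel, both between nodes 0 and 1) = 1/(1/130 + 1/18) = 15.81 Ω
  Rs1 = R2 + Rp1 (series, joined only at node 1) = 15000 + 15.81 = 15020 Ω
  Rp2 = R4 ‖ Rs1 (parallel, both between nodes 0 and 2) = 1/(1/11 + 1/15020) = 10.99 Ω
R_th = 10.99 Ω
I_n = V_th/R_th = 0.001068/10.99 = 0.00009719 A, and R_n = R_th = 10.99 Ω

Final answer: I_n = 9.719e-05 A, R_n = 10.99 Ω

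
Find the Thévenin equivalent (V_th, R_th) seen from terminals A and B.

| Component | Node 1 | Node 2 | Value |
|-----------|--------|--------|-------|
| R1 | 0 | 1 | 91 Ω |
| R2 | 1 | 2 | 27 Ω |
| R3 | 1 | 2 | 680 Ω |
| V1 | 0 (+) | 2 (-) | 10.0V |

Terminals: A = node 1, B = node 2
Step 1 — V_th is the open-circuit voltage V_A - V_B (nothing connected across the terminals).
Nodal analysis, taking node 2 as the 0 V reference.
Source V1 fixes V_0 = 10 V.
KCL at each unknown node (sum of currents leaving = 0; resistances in Ω):
  Node 1: (V_1 - 10)/91 + (V_1 - 0)/27 + (V_1 - 0)/680 = 0
Collecting terms: 0.0495 × V_1 = 0.1099  =>  V_1 = 2.22 V
V_th = V_1 - V_2 = 2.22 - 0 = 2.22 V
Step 2 — R_th: zero the source — replace V1 by a short circuit (node 2 merges into node 0) — and find the resistance seen between A (node 1) and B (node 0).
Reduce the network between node 1 (A) and node 0 (B) by series/parallel combination:
  Rp1 = R1 ‖ R2 ‖ R3 (parallel, all between nodes 0 and 1) = 1/(1/91 + 1/27 + 1/680) = 20.2 Ω
R_th = 20.2 Ω

Final answer: V_th = 2.22 V, R_th = 20.2 Ω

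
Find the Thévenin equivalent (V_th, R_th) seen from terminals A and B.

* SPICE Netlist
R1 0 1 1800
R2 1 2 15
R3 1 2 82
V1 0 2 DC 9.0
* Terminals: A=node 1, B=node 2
Step 1 — V_th is the open-circuit voltage V_A - V_B (nothing connected across the terminals).
Nodal analysis, taking node 2 as the 0 V reference.
Source V1 fixes V_0 = 9 V.
KCL at each unknown node (sum of currents leaving = 0; resistances in Ω):
  Node 1: (V_1 - 9)/1800 + (V_1 - 0)/15 + (V_1 - 0)/82 = 0
Collecting terms: 0.07942 × V_1 = 0.005  =>  V_1 = 0.06296 V
V_th = V_1 - V_2 = 0.06296 - 0 = 0.06296 V
Step 2 — R_th: zero the source — replace V1 by a short circuit (node 2 merges into node 0) — and find the resistance seen between A (node 1) and B (node 0).
Reduce the network between node 1 (A) and node 0 (B) by series/parallel combination:
  Rp1 = R1 ‖ R2 ‖ R3 (parallel, all between nodes 0 and 1) = 1/(1/1800 + 1/15 + 1/82) = 12.59 Ω
R_th = 12.59 Ω

Final answer: V_th = 0.06296 V, R_th = 12.59 Ω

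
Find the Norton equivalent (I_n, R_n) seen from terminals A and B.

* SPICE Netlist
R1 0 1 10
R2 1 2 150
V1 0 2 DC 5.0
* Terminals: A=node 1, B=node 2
Find the Thévenin equivalent first; then I_n = V_th/R_th and R_n = R_th.
Step 1 — V_th is the open-circuit voltage V_A - V_B (nothing connected across the terminals).
Nodal analysis, taking node 2 as the 0 V reference.
Source V1 fixes V_0 = 5 V.
KCL at each unknown node (sum of currents leaving = 0; resistances in Ω):
  Node 1: (V_1 - 5)/10 + (V_1 - 0)/150 = 0
Collecting terms: 0.1067 × V_1 = 0.5  =>  V_1 = 4.688 V
V_th = V_1 - V_2 = 4.688 - 0 = 4.688 V
Step 2 — R_th: zero the source — replace V1 by a short circuit (node 2 merges into node 0) — and find the resistance seen between A (node 1) and B (node 0).
Reduce the network between node 1 (A) and node 0 (B) by series/parallel combination:
  Rp1 = R1 ‖ R2 (parallel, both between nodes 0 and 1) = 1/(1/10 + 1/150) = 9.375 Ω
R_th = 9.375 Ω
I_n = V_th/R_th = 4.688/9.375 = 0.5 A, and R_n = R_th = 9.375 Ω

Final answer: I_n = 0.5 A, R_n = 9.375 Ω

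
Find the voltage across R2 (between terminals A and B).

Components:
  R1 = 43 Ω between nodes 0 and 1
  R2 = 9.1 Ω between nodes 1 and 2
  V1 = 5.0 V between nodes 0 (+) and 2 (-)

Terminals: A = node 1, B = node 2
R1 and R2 are in series across V1 (node 0 → node 1 → node 2), and the output A–B is taken across R2, so this is a voltage divider.
Series current: I = V1/(R1 + R2) = 5/(43 + 9.1) = 5/52.1 = 0.09597 A
V_R2 = I × R2 = V1 × R2/(R1 + R2) = 5 × 9.1/52.1 = 0.8733 V

Final answer: 0.8733 V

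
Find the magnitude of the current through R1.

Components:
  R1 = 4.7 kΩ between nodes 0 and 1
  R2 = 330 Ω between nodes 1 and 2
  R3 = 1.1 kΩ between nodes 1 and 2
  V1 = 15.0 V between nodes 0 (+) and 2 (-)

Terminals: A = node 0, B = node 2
Nodal analysis, taking node 2 as the 0 V reference.
Source V1 fixes V_0 = 15 V.
KCL at each unknown node (sum of currents leaving = 0; resistances in Ω):
  Node 1: (V_1 - 15)/4700 + (V_1 - 0)/330 + (V_1 - 0)/1100 = 0
Collecting terms: 0.004152 × V_1 = 0.003191  =>  V_1 = 0.7686 V
I_R1 = (V_0 - V_1)/R1 = (15 - 0.7686)/4700 = 0.003028 A
|I_R1| = 0.003028 A

Final answer: |I_R1| = 0.003028 A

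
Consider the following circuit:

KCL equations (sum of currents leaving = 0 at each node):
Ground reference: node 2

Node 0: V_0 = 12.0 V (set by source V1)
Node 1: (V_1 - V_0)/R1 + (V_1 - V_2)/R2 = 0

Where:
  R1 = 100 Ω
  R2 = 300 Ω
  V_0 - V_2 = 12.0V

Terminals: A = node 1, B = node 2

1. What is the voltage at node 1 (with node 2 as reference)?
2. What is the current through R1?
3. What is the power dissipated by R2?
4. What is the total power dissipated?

Nodal analysis, taking node 2 as the 0 V reference.
Source V1 fixes V_0 = 12 V.
KCL at each unknown node (sum of currents leaving = 0; resistances in Ω):
  Node 1: (V_1 - 12)/100 + (V_1 - 0)/300 = 0
Collecting terms: 0.01333 × V_1 = 0.12  =>  V_1 = 9 V
Part 1:
  Read off the nodal solution: V_1 = 9 V
Part 2:
  I_R1 = (V_0 - V_1)/R1 = (12 - 9)/100 = 0.03 A
  Magnitude: I_R1 = 0.03 A
Part 3:
  I_R2 = (V_1 - V_2)/R2 = (9 - 0)/300 = 0.03 A
  P_R2 = I_R2² × R2 = (0.03)² × 300 = 0.27 W
Part 4:
  Power in each resistor, P = (ΔV)²/R:
    P_R1 = (12 - 9)²/100 = 0.09 W
    P_R2 = (9 - 0)²/300 = 0.27 W
  P_total = P_R1 + P_R2 = 0.36 W

Final answers:
1. V_1 = 9 V
2. I_R1 = 0.03 A
3. P_R2 = 0.27 W
4. P_total = 0.36 W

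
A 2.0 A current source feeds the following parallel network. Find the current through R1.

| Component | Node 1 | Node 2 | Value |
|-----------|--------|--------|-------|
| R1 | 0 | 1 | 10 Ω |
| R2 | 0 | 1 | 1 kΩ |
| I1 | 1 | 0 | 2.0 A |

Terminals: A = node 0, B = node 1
All resistors sit directly between nodes 0 and 1, so they are in parallel and share one voltage V; the full source current 2 A splits among them.
1/R_par = 1/10 + 1/1000 = 0.101 S  =>  R_par = 9.901 Ω
V = I × R_par = 2 × 9.901 = 19.8 V
I_R1 = V/R1 = 19.8/10 = 1.98 A

Final answer: 1.98 A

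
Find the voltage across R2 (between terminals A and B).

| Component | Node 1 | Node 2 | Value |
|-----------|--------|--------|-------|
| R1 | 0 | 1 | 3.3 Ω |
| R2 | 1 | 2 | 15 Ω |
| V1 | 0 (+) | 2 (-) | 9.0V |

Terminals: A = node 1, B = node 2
R1 and R2 are in series across V1 (node 0 → node 1 → node 2), and the output A–B is taken across R2, so this is a voltage divider.
Series current: I = V1/(R1 + R2) = 9/(3.3 + 15) = 9/18.3 = 0.4918 A
V_R2 = I × R2 = V1 × R2/(R1 + R2) = 9 × 15/18.3 = 7.377 V

Final answer: 7.377 V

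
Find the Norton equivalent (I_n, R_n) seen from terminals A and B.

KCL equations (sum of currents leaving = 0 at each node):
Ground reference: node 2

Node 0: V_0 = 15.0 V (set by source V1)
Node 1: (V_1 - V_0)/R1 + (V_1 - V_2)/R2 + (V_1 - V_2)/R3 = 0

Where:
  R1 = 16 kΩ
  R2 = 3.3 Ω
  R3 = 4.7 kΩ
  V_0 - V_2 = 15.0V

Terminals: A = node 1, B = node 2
Find the Thévenin equivalent first; then I_n = V_th/R_th and R_n = R_th.
Step 1 — V_th is the open-circuit voltage V_A - V_B (nothing connected across the terminals).
Nodal analysis, taking node 2 as the 0 V reference.
Source V1 fixes V_0 = 15 V.
KCL at each unknown node (sum of currents leaving = 0; resistances in Ω):
  Node 1: (V_1 - 15)/16000 + (V_1 - 0)/3.3 + (V_1 - 0)/4700 = 0
Collecting terms: 0.3033 × V_1 = 0.0009375  =>  V_1 = 0.003091 V
V_th = V_1 - V_2 = 0.003091 - 0 = 0.003091 V
Step 2 — R_th: zero the source — replace V1 by a short circuit (node 2 merges into node 0) — and find the resistance seen between A (node 1) and B (node 0).
Reduce the network between node 1 (A) and node 0 (B) by series/parallel combination:
  Rp1 = R1 ‖ R2 ‖ R3 (parallel, all between nodes 0 and 1) = 1/(1/16000 + 1/3.3 + 1/4700) = 3.297 Ω
R_th = 3.297 Ω
I_n = V_th/R_th = 0.003091/3.297 = 0.0009375 A, and R_n = R_th = 3.297 Ω

Final answer: I_n = 0.0009375 A, R_n = 3.297 Ω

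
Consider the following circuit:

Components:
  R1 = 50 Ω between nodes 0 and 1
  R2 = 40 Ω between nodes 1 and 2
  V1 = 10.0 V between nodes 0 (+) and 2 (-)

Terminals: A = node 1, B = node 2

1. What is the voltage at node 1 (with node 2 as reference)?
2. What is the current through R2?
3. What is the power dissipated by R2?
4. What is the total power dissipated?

Nodal analysis, taking node 2 as the 0 V reference.
Source V1 fixes V_0 = 10 V.
KCL at each unknown node (sum of currents leaving = 0; resistances in Ω):
  Node 1: (V_1 - 10)/50 + (V_1 - 0)/40 = 0
Collecting terms: 0.045 × V_1 = 0.2  =>  V_1 = 4.444 V
Part 1:
  Read off the nodal solution: V_1 = 4.444 V
Part 2:
  I_R2 = (V_1 - V_2)/R2 = (4.444 - 0)/40 = 0.1111 A
  Magnitude: I_R2 = 0.1111 A
Part 3:
  I_R2 = (V_1 - V_2)/R2 = (4.444 - 0)/40 = 0.1111 A
  P_R2 = I_R2² × R2 = (0.1111)² × 40 = 0.4938 W
Part 4:
  Power in each resistor, P = (ΔV)²/R:
    P_R1 = (10 - 4.444)²/50 = 0.6173 W
    P_R2 = (4.444 - 0)²/40 = 0.4938 W
  P_total = P_R1 + P_R2 = 1.111 W

Final answers:
1. V_1 = 4.444 V
2. I_R2 = 0.1111 A
3. P_R2 = 0.4938 W
4. P_total = 1.111 W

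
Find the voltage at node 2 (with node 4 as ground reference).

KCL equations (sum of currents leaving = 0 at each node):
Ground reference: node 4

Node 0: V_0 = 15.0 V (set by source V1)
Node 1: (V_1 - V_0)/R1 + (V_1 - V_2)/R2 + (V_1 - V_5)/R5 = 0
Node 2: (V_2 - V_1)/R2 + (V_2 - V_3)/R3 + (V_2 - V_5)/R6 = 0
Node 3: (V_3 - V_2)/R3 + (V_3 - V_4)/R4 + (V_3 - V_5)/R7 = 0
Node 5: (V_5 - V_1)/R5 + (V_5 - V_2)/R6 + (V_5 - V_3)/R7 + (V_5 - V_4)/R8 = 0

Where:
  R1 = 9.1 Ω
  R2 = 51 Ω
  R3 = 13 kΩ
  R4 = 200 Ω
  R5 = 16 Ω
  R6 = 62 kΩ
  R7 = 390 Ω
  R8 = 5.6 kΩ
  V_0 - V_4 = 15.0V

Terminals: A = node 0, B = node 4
Nodal analysis, taking node 4 as the 0 V reference.
Source V1 fixes V_0 = 15 V.
KCL at each unknown node (sum of currents leaving = 0; resistances in Ω):
  Node 1: (V_1 - 15)/9.1 + (V_1 - V_2)/51 + (V_1 - V_5)/16 = 0
  Node 2: (V_2 - V_1)/51 + (V_2 - V_3)/13000 + (V_2 - V_5)/62000 = 0
  Node 3: (V_3 - V_2)/13000 + (V_3 - 0)/200 + (V_3 - V_5)/390 = 0
  Node 5: (V_5 - V_1)/16 + (V_5 - V_2)/62000 + (V_5 - V_3)/390 + (V_5 - 0)/5600 = 0
Collecting terms (coefficients in siemens):
  0.192·V_1 - 0.01961·V_2 - 0.0625·V_5 = 1.648
  0.0197·V_2 - 0.01961·V_1 - 0.00007692·V_3 - 0.00001613·V_5 = 0
  0.007641·V_3 - 0.00007692·V_2 - 0.002564·V_5 = 0
  0.06526·V_5 - 0.0625·V_1 - 0.00001613·V_2 - 0.002564·V_3 = 0
Solving these 4 simultaneous equations (Gaussian elimination) gives:
  V_1 = 14.75 V, V_2 = 14.71 V, V_3 = 4.955 V, V_5 = 14.33 V
The requested potential is V_2 = 14.71 V.

Final answer: V_2 = 14.71 V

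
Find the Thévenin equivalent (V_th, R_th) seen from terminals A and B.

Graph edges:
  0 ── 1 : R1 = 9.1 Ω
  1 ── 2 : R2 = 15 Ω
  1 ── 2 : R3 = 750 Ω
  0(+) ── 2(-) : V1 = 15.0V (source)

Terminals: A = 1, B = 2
Step 1 — V_th is the open-circuit voltage V_A - V_B (nothing connected across the terminals).
Nodal analysis, taking node 2 as the 0 V reference.
Source V1 fixes V_0 = 15 V.
KCL at each unknown node (sum of currents leaving = 0; resistances in Ω):
  Node 1: (V_1 - 15)/9.1 + (V_1 - 0)/15 + (V_1 - 0)/750 = 0
Collecting terms: 0.1779 × V_1 = 1.648  =>  V_1 = 9.266 V
V_th = V_1 - V_2 = 9.266 - 0 = 9.266 V
Step 2 — R_th: zero the source — replace V1 by a short circuit (node 2 merges into node 0) — and find the resistance seen between A (node 1) and B (node 0).
Reduce the network between node 1 (A) and node 0 (B) by series/parallel combination:
  Rp1 = R1 ‖ R2 ‖ R3 (parallel, all between nodes 0 and 1) = 1/(1/9.1 + 1/15 + 1/750) = 5.621 Ω
R_th = 5.621 Ω

Final answer: V_th = 9.266 V, R_th = 5.621 Ω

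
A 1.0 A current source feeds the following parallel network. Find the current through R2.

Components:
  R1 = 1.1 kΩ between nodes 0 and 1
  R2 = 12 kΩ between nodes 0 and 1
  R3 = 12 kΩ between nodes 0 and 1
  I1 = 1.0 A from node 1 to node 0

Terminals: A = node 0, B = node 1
All resistors sit directly between nodes 0 and 1, so they are in parallel and share one voltage V; the full source current 1 A splits among them.
1/R_par = 1/1100 + 1/12000 + 1/12000 = 0.001076 S  =>  R_par = 929.6 Ω
V = I × R_par = 1 × 929.6 = 929.6 V
I_R2 = V/R2 = 929.6/12000 = 0.07746 A

Final answer: 0.07746 A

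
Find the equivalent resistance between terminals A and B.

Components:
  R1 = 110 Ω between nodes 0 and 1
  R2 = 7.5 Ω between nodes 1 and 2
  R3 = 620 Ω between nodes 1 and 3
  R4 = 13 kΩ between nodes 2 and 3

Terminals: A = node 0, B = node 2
Reduce the network between node 0 (A) and node 2 (B) by series/parallel combination:
  Rs1 = R3 + R4 (series, joined only at node 3) = 620 + 13000 = 13620 Ω
  Rp1 = R2 ‖ Rs1 (parallel, both between nodes 1 and 2) = 1/(1/7.5 + 1/13620) = 7.496 Ω
  Rs2 = R1 + Rp1 (series, joined only at node 1) = 110 + 7.496 = 117.5 Ω
R_eq = 117.5 Ω

Final answer: 117.5 Ω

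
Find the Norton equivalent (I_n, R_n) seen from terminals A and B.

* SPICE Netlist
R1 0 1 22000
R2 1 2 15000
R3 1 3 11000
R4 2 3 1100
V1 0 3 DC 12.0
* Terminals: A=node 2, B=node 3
Find the Thévenin equivalent first; then I_n = V_th/R_th and R_n = R_th.
Step 1 — V_th is the open-circuit voltage V_A - V_B (nothing connected across the terminals).
Nodal analysis, taking node 3 as the 0 V reference.
Source V1 fixes V_0 = 12 V.
KCL at each unknown node (sum of currents leaving = 0; resistances in Ω):
  Node 1: (V_1 - 12)/22000 + (V_1 - V_2)/15000 + (V_1 - 0)/11000 = 0
  Node 2: (V_2 - V_1)/15000 + (V_2 - 0)/1100 = 0
Collecting terms (coefficients in siemens):
  0.000203·V_1 - 0.00006667·V_2 = 0.0005455
  0.0009758·V_2 - 0.00006667·V_1 = 0
Determinant D = (0.000203)(0.0009758) - (-0.00006667)(-0.00006667) = 0.0000001937
V_1 = [(0.0005455)(0.0009758) - (-0.00006667)(0)]/D = 2.748 V
V_2 = [(0.000203)(0) - (0.0005455)(-0.00006667)]/D = 0.1878 V
V_th = V_2 - V_3 = 0.1878 - 0 = 0.1878 V
Step 2 — R_th: zero the source — replace V1 by a short circuit (node 3 merges into node 0) — and find the resistance seen between A (node 2) and B (node 0).
Reduce the network between node 2 (A) and node 0 (B) by series/parallel combination:
  Rp1 = R1 ‖ R3 (parallel, both between nodes 0 and 1) = 1/(1/22000 + 1/11000) = 7333 Ω
  Rs1 = R2 + Rp1 (series, joined only at node 1) = 15000 + 7333 = 22330 Ω
  Rp2 = R4 ‖ Rs1 (parallel, both between nodes 0 and 2) = 1/(1/1100 + 1/22330) = 1048 Ω
R_th = 1.048 kΩ
I_n = V_th/R_th = 0.1878/1048 = 0.0001791 A, and R_n = R_th = 1.048 kΩ

Final answer: I_n = 0.0001791 A, R_n = 1.048 kΩ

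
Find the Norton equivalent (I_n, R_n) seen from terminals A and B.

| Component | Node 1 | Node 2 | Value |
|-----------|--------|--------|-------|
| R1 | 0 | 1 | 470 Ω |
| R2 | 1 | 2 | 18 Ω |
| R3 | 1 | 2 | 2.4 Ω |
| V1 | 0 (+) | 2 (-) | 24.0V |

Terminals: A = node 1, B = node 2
Find the Thévenin equivalent first; then I_n = V_th/R_th and R_n = R_th.
Step 1 — V_th is the open-circuit voltage V_A - V_B (nothing connected across the terminals).
Nodal analysis, taking node 2 as the 0 V reference.
Source V1 fixes V_0 = 24 V.
KCL at each unknown node (sum of currents leaving = 0; resistances in Ω):
  Node 1: (V_1 - 24)/470 + (V_1 - 0)/18 + (V_1 - 0)/2.4 = 0
Collecting terms: 0.4743 × V_1 = 0.05106  =>  V_1 = 0.1077 V
V_th = V_1 - V_2 = 0.1077 - 0 = 0.1077 V
Step 2 — R_th: zero the source — replace V1 by a short circuit (node 2 merges into node 0) — and find the resistance seen between A (node 1) and B (node 0).
Reduce the network between node 1 (A) and node 0 (B) by series/parallel combination:
  Rp1 = R1 ‖ R2 ‖ R3 (parallel, all between nodes 0 and 1) = 1/(1/470 + 1/18 + 1/2.4) = 2.108 Ω
R_th = 2.108 Ω
I_n = V_th/R_th = 0.1077/2.108 = 0.05106 A, and R_n = R_th = 2.108 Ω

Final answer: I_n = 0.05106 A, R_n = 2.108 Ω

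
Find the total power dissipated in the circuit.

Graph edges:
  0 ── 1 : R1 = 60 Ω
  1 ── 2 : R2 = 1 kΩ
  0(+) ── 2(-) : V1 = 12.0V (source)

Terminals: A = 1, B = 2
Nodal analysis, taking node 2 as the 0 V reference.
Source V1 fixes V_0 = 12 V.
KCL at each unknown node (sum of currents leaving = 0; resistances in Ω):
  Node 1: (V_1 - 12)/60 + (V_1 - 0)/1000 = 0
Collecting terms: 0.01767 × V_1 = 0.2  =>  V_1 = 11.32 V
Power in each resistor, P = (ΔV)²/R:
  P_R1 = (12 - 11.32)²/60 = 0.00769 W
  P_R2 = (11.32 - 0)²/1000 = 0.1282 W
P_total = P_R1 + P_R2 = 0.1358 W

Final answer: 0.1358 W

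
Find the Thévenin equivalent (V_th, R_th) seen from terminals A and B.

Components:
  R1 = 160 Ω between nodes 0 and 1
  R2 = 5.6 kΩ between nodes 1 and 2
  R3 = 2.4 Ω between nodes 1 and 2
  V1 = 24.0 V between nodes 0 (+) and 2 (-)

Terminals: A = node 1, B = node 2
Step 1 — V_th is the open-circuit voltage V_A - V_B (nothing connected across the terminals).
Nodal analysis, taking node 2 as the 0 V reference.
Source V1 fixes V_0 = 24 V.
KCL at each unknown node (sum of currents leaving = 0; resistances in Ω):
  Node 1: (V_1 - 24)/160 + (V_1 - 0)/5600 + (V_1 - 0)/2.4 = 0
Collecting terms: 0.4231 × V_1 = 0.15  =>  V_1 = 0.3545 V
V_th = V_1 - V_2 = 0.3545 - 0 = 0.3545 V
Step 2 — R_th: zero the source — replace V1 by a short circuit (node 2 merges into node 0) — and find the resistance seen between A (node 1) and B (node 0).
Reduce the network between node 1 (A) and node 0 (B) by series/parallel combination:
  Rp1 = R1 ‖ R2 ‖ R3 (parallel, all between nodes 0 and 1) = 1/(1/160 + 1/5600 + 1/2.4) = 2.364 Ω
R_th = 2.364 Ω

Final answer: V_th = 0.3545 V, R_th = 2.364 Ω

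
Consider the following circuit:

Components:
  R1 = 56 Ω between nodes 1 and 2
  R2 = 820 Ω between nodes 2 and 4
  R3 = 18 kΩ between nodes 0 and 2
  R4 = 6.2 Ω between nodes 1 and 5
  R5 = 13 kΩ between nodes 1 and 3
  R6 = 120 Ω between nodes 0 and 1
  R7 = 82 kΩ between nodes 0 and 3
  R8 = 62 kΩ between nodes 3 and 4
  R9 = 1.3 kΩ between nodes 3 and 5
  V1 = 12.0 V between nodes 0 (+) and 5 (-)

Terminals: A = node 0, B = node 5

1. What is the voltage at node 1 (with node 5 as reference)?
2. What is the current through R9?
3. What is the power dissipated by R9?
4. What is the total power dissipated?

Nodal analysis, taking node 5 as the 0 V reference.
Source V1 fixes V_0 = 12 V.
KCL at each unknown node (sum of currents leaving = 0; resistances in Ω):
  Node 1: (V_1 - V_2)/56 + (V_1 - 0)/6.2 + (V_1 - V_3)/13000 + (V_1 - 12)/120 = 0
  Node 2: (V_2 - V_1)/56 + (V_2 - V_4)/820 + (V_2 - 12)/18000 = 0
  Node 3: (V_3 - V_1)/13000 + (V_3 - 12)/82000 + (V_3 - V_4)/62000 + (V_3 - 0)/1300 = 0
  Node 4: (V_4 - V_2)/820 + (V_4 - V_3)/62000 = 0
Collecting terms (coefficients in siemens):
  0.1876·V_1 - 0.01786·V_2 - 0.00007692·V_3 = 0.1
  0.01913·V_2 - 0.01786·V_1 - 0.00122·V_4 = 0.0006667
  0.0008745·V_3 - 0.00007692·V_1 - 0.00001613·V_4 = 0.0001463
  0.001236·V_4 - 0.00122·V_2 - 0.00001613·V_3 = 0
Solving these 4 simultaneous equations (Gaussian elimination) gives:
  V_1 = 0.5931 V, V_2 = 0.6281 V, V_3 = 0.231 V, V_4 = 0.6229 V
Part 1:
  Read off the nodal solution: V_1 = 0.5931 V
Part 2:
  I_R9 = (V_3 - V_5)/R9 = (0.231 - 0)/1300 = 0.0001777 A
  Magnitude: I_R9 = 0.0001777 A
Part 3:
  I_R9 = (V_3 - V_5)/R9 = (0.231 - 0)/1300 = 0.0001777 A
  P_R9 = I_R9² × R9 = (0.0001777)² × 1300 = 0.00004105 W
Part 4:
  Power in each resistor, P = (ΔV)²/R:
    P_R1 = (0.5931 - 0.6281)²/56 = 0.00002191 W
    P_R2 = (0.6281 - 0.6229)²/820 = 0.00000003276 W
    P_R3 = (12 - 0.6281)²/18000 = 0.007184 W
    P_R4 = (0.5931 - 0)²/6.2 = 0.05673 W
    P_R5 = (0.5931 - 0.231)²/13000 = 0.00001008 W
    P_R6 = (12 - 0.5931)²/120 = 1.084 W
    P_R7 = (12 - 0.231)²/82000 = 0.001689 W
    P_R8 = (0.231 - 0.6229)²/62000 = 0.000002477 W
    P_R9 = (0.231 - 0)²/1300 = 0.00004105 W
  P_total = P_R1 + P_R2 + P_R3 + P_R4 + P_R5 + P_R6 + P_R7 + P_R8 + P_R9 = 1.15 W

Final answers:
1. V_1 = 0.5931 V
2. I_R9 = 0.0001777 A
3. P_R9 = 4.105e-05 W
4. P_total = 1.15 W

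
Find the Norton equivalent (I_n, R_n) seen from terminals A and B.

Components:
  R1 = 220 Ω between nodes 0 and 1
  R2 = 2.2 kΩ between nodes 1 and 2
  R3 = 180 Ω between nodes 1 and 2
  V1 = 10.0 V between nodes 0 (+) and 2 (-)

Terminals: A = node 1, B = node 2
Find the Thévenin equivalent first; then I_n = V_th/R_th and R_n = R_th.
Step 1 — V_th is the open-circuit voltage V_A - V_B (nothing connected across the terminals).
Nodal analysis, taking node 2 as the 0 V reference.
Source V1 fixes V_0 = 10 V.
KCL at each unknown node (sum of currents leaving = 0; resistances in Ω):
  Node 1: (V_1 - 10)/220 + (V_1 - 0)/2200 + (V_1 - 0)/180 = 0
Collecting terms: 0.01056 × V_1 = 0.04545  =>  V_1 = 4.306 V
V_th = V_1 - V_2 = 4.306 - 0 = 4.306 V
Step 2 — R_th: zero the source — replace V1 by a short circuit (node 2 merges into node 0) — and find the resistance seen between A (node 1) and B (node 0).
Reduce the network between node 1 (A) and node 0 (B) by series/parallel combination:
  Rp1 = R1 ‖ R2 ‖ R3 (parallel, all between nodes 0 and 1) = 1/(1/220 + 1/2200 + 1/180) = 94.74 Ω
R_th = 94.74 Ω
I_n = V_th/R_th = 4.306/94.74 = 0.04545 A, and R_n = R_th = 94.74 Ω

Final answer: I_n = 0.04545 A, R_n = 94.74 Ω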